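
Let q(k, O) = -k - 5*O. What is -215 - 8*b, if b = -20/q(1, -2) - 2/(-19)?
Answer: -33869/171 ≈ -198.06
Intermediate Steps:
b = -362/171 (b = -20/(-1*1 - 5*(-2)) - 2/(-19) = -20/(-1 + 10) - 2*(-1/19) = -20/9 + 2/19 = -362/171 ≈ -2.1170)
-215 - 8*b = -215 - 8*(-362)/171 = -215 - 1*(-2896/171) = -215 + 2896/171 = -33869/171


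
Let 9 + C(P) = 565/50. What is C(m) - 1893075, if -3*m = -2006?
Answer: -18930727/10 ≈ -1.8931e+6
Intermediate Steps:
m = 2006/3 (m = -⅓*(-2006) = 2006/3 ≈ 668.67)
C(P) = 23/10 (C(P) = -9 + 565/50 = -9 + 565*(1/50) = -9 + 113/10 = 23/10)
C(m) - 1893075 = 23/10 - 1893075 = -18930727/10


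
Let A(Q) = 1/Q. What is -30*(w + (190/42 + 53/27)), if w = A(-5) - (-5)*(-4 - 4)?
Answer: 63718/63 ≈ 1011.4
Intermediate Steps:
w = -201/5 (w = 1/(-5) - (-5)*(-4 - 4) = -⅕ - (-5)*(-8) = -⅕ - 1*40 = -⅕ - 40 = -201/5 ≈ -40.200)
-30*(w + (190/42 + 53/27)) = -30*(-201/5 + (190/42 + 53/27)) = -30*(-201/5 + (190*(1/42) + 53*(1/27))) = -30*(-201/5 + (95/21 + 53/27)) = -30*(-201/5 + 1226/189) = -30*(-31859/945) = 63718/63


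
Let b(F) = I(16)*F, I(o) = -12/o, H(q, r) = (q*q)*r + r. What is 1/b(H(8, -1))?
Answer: 4/195 ≈ 0.020513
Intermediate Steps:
H(q, r) = r + r*q² (H(q, r) = q²*r + r = r*q² + r = r + r*q²)
b(F) = -3*F/4 (b(F) = (-12/16)*F = (-12*1/16)*F = -3*F/4)
1/b(H(8, -1)) = 1/(-(-3)*(1 + 8²)/4) = 1/(-(-3)*(1 + 64)/4) = 1/(-(-3)*65/4) = 1/(-¾*(-65)) = 1/(195/4) = 4/195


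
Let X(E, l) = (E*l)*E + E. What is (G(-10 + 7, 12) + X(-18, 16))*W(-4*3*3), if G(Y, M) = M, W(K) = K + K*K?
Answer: 6524280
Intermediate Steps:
X(E, l) = E + l*E² (X(E, l) = l*E² + E = E + l*E²)
W(K) = K + K²
(G(-10 + 7, 12) + X(-18, 16))*W(-4*3*3) = (12 - 18*(1 - 18*16))*((-4*3*3)*(1 - 4*3*3)) = (12 - 18*(1 - 288))*((-12*3)*(1 - 12*3)) = (12 - 18*(-287))*(-36*(1 - 36)) = (12 + 5166)*(-36*(-35)) = 5178*1260 = 6524280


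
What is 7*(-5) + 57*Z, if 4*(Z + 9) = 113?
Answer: 4249/4 ≈ 1062.3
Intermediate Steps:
Z = 77/4 (Z = -9 + (¼)*113 = -9 + 113/4 = 77/4 ≈ 19.250)
7*(-5) + 57*Z = 7*(-5) + 57*(77/4) = -35 + 4389/4 = 4249/4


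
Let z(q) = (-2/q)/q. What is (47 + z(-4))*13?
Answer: 4875/8 ≈ 609.38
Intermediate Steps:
z(q) = -2/q²
(47 + z(-4))*13 = (47 - 2/(-4)²)*13 = (47 - 2*1/16)*13 = (47 - ⅛)*13 = (375/8)*13 = 4875/8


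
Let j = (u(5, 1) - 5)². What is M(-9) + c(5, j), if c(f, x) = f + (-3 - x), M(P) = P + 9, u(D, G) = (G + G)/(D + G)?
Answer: -178/9 ≈ -19.778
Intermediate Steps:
u(D, G) = 2*G/(D + G) (u(D, G) = (2*G)/(D + G) = 2*G/(D + G))
M(P) = 9 + P
j = 196/9 (j = (2*1/(5 + 1) - 5)² = (2*1/6 - 5)² = (2*1*(⅙) - 5)² = (⅓ - 5)² = (-14/3)² = 196/9 ≈ 21.778)
c(f, x) = -3 + f - x
M(-9) + c(5, j) = (9 - 9) + (-3 + 5 - 1*196/9) = 0 + (-3 + 5 - 196/9) = 0 - 178/9 = -178/9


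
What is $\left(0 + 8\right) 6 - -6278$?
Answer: $6326$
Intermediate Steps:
$\left(0 + 8\right) 6 - -6278 = 8 \cdot 6 + 6278 = 48 + 6278 = 6326$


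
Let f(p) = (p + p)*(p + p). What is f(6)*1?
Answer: 144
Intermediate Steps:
f(p) = 4*p**2 (f(p) = (2*p)*(2*p) = 4*p**2)
f(6)*1 = (4*6**2)*1 = (4*36)*1 = 144*1 = 144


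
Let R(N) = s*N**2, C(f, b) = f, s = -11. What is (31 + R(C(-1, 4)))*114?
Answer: 2280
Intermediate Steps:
R(N) = -11*N**2
(31 + R(C(-1, 4)))*114 = (31 - 11*(-1)**2)*114 = (31 - 11*1)*114 = (31 - 11)*114 = 20*114 = 2280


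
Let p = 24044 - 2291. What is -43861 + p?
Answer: -22108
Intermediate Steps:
p = 21753
-43861 + p = -43861 + 21753 = -22108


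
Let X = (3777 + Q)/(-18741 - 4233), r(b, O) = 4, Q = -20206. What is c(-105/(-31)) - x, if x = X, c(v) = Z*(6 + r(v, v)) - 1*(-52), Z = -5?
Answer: 4217/3282 ≈ 1.2849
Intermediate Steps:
X = 2347/3282 (X = (3777 - 20206)/(-18741 - 4233) = -16429/(-22974) = -16429*(-1/22974) = 2347/3282 ≈ 0.71511)
c(v) = 2 (c(v) = -5*(6 + 4) - 1*(-52) = -5*10 + 52 = -50 + 52 = 2)
x = 2347/3282 ≈ 0.71511
c(-105/(-31)) - x = 2 - 1*2347/3282 = 2 - 2347/3282 = 4217/3282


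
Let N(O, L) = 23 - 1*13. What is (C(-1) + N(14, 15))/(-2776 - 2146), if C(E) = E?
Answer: -9/4922 ≈ -0.0018285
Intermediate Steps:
N(O, L) = 10 (N(O, L) = 23 - 13 = 10)
(C(-1) + N(14, 15))/(-2776 - 2146) = (-1 + 10)/(-2776 - 2146) = 9/(-4922) = 9*(-1/4922) = -9/4922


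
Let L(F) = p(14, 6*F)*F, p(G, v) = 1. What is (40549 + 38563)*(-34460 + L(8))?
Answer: -2725566624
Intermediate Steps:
L(F) = F (L(F) = 1*F = F)
(40549 + 38563)*(-34460 + L(8)) = (40549 + 38563)*(-34460 + 8) = 79112*(-34452) = -2725566624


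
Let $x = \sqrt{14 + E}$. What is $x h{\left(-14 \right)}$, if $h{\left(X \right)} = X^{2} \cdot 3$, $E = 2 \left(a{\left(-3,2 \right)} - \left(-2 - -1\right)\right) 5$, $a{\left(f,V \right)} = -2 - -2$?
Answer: $1176 \sqrt{6} \approx 2880.6$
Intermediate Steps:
$a{\left(f,V \right)} = 0$ ($a{\left(f,V \right)} = -2 + 2 = 0$)
$E = 10$ ($E = 2 \left(0 - \left(-2 - -1\right)\right) 5 = 2 \left(0 - \left(-2 + 1\right)\right) 5 = 2 \left(0 - -1\right) 5 = 2 \left(0 + 1\right) 5 = 2 \cdot 1 \cdot 5 = 2 \cdot 5 = 10$)
$h{\left(X \right)} = 3 X^{2}$
$x = 2 \sqrt{6}$ ($x = \sqrt{14 + 10} = \sqrt{24} = 2 \sqrt{6} \approx 4.899$)
$x h{\left(-14 \right)} = 2 \sqrt{6} \cdot 3 \left(-14\right)^{2} = 2 \sqrt{6} \cdot 3 \cdot 196 = 2 \sqrt{6} \cdot 588 = 1176 \sqrt{6}$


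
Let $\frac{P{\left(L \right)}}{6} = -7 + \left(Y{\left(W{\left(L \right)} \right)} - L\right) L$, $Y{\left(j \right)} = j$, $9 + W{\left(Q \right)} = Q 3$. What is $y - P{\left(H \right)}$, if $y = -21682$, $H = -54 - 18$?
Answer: $-87736$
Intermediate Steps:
$W{\left(Q \right)} = -9 + 3 Q$ ($W{\left(Q \right)} = -9 + Q 3 = -9 + 3 Q$)
$H = -72$
$P{\left(L \right)} = -42 + 6 L \left(-9 + 2 L\right)$ ($P{\left(L \right)} = 6 \left(-7 + \left(\left(-9 + 3 L\right) - L\right) L\right) = 6 \left(-7 + \left(-9 + 2 L\right) L\right) = 6 \left(-7 + L \left(-9 + 2 L\right)\right) = -42 + 6 L \left(-9 + 2 L\right)$)
$y - P{\left(H \right)} = -21682 - \left(-42 - -3888 + 12 \left(-72\right)^{2}\right) = -21682 - \left(-42 + 3888 + 12 \cdot 5184\right) = -21682 - \left(-42 + 3888 + 62208\right) = -21682 - 66054 = -87736$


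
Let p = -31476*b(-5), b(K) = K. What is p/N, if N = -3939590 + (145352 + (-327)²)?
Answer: -52460/1229103 ≈ -0.042682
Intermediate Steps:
p = 157380 (p = -31476*(-5) = 157380)
N = -3687309 (N = -3939590 + (145352 + 106929) = -3939590 + 252281 = -3687309)
p/N = 157380/(-3687309) = 157380*(-1/3687309) = -52460/1229103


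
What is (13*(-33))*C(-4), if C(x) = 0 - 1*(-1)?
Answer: -429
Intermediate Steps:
C(x) = 1 (C(x) = 0 + 1 = 1)
(13*(-33))*C(-4) = (13*(-33))*1 = -429*1 = -429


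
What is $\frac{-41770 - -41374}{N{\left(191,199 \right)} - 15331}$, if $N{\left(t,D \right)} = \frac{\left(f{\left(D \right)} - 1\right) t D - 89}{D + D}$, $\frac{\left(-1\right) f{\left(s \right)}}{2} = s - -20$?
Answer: $\frac{26268}{3797963} \approx 0.0069163$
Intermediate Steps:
$f{\left(s \right)} = -40 - 2 s$ ($f{\left(s \right)} = - 2 \left(s - -20\right) = - 2 \left(s + 20\right) = - 2 \left(20 + s\right) = -40 - 2 s$)
$N{\left(t,D \right)} = \frac{-89 + D t \left(-41 - 2 D\right)}{2 D}$ ($N{\left(t,D \right)} = \frac{\left(\left(-40 - 2 D\right) - 1\right) t D - 89}{D + D} = \frac{\left(-41 - 2 D\right) D t - 89}{2 D} = \left(D t \left(-41 - 2 D\right) - 89\right) \frac{1}{2 D} = \left(-89 + D t \left(-41 - 2 D\right)\right) \frac{1}{2 D} = \frac{-89 + D t \left(-41 - 2 D\right)}{2 D}$)
$\frac{-41770 - -41374}{N{\left(191,199 \right)} - 15331} = \frac{-41770 - -41374}{\frac{-89 - 199 \cdot 191 \left(41 + 2 \cdot 199\right)}{2 \cdot 199} - 15331} = \frac{-41770 + 41374}{\frac{1}{2} \cdot \frac{1}{199} \left(-89 - 199 \cdot 191 \left(41 + 398\right)\right) - 15331} = - \frac{396}{\frac{1}{2} \cdot \frac{1}{199} \left(-89 - 199 \cdot 191 \cdot 439\right) - 15331} = - \frac{396}{\frac{1}{2} \cdot \frac{1}{199} \left(-89 - 16685951\right) - 15331} = - \frac{396}{\frac{1}{2} \cdot \frac{1}{199} \left(-16686040\right) - 15331} = - \frac{396}{- \frac{8343020}{199} - 15331} = - \frac{396}{- \frac{11393889}{199}} = \left(-396\right) \left(- \frac{199}{11393889}\right) = \frac{26268}{3797963}$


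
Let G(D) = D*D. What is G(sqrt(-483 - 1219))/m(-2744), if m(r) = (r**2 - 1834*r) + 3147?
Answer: -1702/12565179 ≈ -0.00013545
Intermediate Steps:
G(D) = D**2
m(r) = 3147 + r**2 - 1834*r
G(sqrt(-483 - 1219))/m(-2744) = (sqrt(-483 - 1219))**2/(3147 + (-2744)**2 - 1834*(-2744)) = (sqrt(-1702))**2/(3147 + 7529536 + 5032496) = (I*sqrt(1702))**2/12565179 = -1702*1/12565179 = -1702/12565179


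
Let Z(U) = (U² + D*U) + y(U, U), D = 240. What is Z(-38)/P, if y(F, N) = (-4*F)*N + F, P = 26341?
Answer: -190/371 ≈ -0.51213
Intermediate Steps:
y(F, N) = F - 4*F*N (y(F, N) = -4*F*N + F = F - 4*F*N)
Z(U) = U² + 240*U + U*(1 - 4*U) (Z(U) = (U² + 240*U) + U*(1 - 4*U) = U² + 240*U + U*(1 - 4*U))
Z(-38)/P = -38*(241 - 3*(-38))/26341 = -38*(241 + 114)*(1/26341) = -38*355*(1/26341) = -13490*1/26341 = -190/371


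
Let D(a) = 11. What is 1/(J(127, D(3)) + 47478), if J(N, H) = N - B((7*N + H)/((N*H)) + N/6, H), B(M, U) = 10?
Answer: 1/47595 ≈ 2.1011e-5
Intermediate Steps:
J(N, H) = -10 + N (J(N, H) = N - 1*10 = N - 10 = -10 + N)
1/(J(127, D(3)) + 47478) = 1/((-10 + 127) + 47478) = 1/(117 + 47478) = 1/47595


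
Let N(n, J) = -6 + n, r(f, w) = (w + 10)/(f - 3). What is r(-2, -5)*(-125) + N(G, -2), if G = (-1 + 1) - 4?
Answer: 115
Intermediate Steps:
r(f, w) = (10 + w)/(-3 + f)
G = -4 (G = 0 - 4 = -4)
r(-2, -5)*(-125) + N(G, -2) = ((10 - 5)/(-3 - 2))*(-125) + (-6 - 4) = (5/(-5))*(-125) - 10 = -⅕*5*(-125) - 10 = -1*(-125) - 10 = 125 - 10 = 115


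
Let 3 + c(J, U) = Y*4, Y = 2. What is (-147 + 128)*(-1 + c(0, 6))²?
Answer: -304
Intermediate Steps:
c(J, U) = 5 (c(J, U) = -3 + 2*4 = -3 + 8 = 5)
(-147 + 128)*(-1 + c(0, 6))² = (-147 + 128)*(-1 + 5)² = -19*4² = -19*16 = -304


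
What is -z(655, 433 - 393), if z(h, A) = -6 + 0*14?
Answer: 6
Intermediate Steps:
z(h, A) = -6 (z(h, A) = -6 + 0 = -6)
-z(655, 433 - 393) = -1*(-6) = 6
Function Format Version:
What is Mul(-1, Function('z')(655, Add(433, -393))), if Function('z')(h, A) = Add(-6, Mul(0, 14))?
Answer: 6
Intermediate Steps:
Function('z')(h, A) = -6 (Function('z')(h, A) = Add(-6, 0) = -6)
Mul(-1, Function('z')(655, Add(433, -393))) = Mul(-1, -6) = 6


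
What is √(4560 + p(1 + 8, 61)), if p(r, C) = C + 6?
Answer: √4627 ≈ 68.022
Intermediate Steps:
p(r, C) = 6 + C
√(4560 + p(1 + 8, 61)) = √(4560 + (6 + 61)) = √(4560 + 67) = √4627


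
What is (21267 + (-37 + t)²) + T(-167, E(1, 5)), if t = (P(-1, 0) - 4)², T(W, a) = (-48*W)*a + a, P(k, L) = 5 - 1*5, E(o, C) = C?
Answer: 61793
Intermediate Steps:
P(k, L) = 0 (P(k, L) = 5 - 5 = 0)
T(W, a) = a - 48*W*a (T(W, a) = -48*W*a + a = a - 48*W*a)
t = 16 (t = (0 - 4)² = (-4)² = 16)
(21267 + (-37 + t)²) + T(-167, E(1, 5)) = (21267 + (-37 + 16)²) + 5*(1 - 48*(-167)) = (21267 + (-21)²) + 5*(1 + 8016) = (21267 + 441) + 5*8017 = 21708 + 40085 = 61793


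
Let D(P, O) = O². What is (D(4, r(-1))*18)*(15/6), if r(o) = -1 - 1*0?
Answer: 45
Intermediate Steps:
r(o) = -1 (r(o) = -1 + 0 = -1)
(D(4, r(-1))*18)*(15/6) = ((-1)²*18)*(15/6) = (1*18)*(15*(⅙)) = 18*(5/2) = 45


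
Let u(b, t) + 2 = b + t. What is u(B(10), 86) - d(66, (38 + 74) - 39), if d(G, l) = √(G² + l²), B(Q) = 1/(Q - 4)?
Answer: 505/6 - √9685 ≈ -14.246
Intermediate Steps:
B(Q) = 1/(-4 + Q)
u(b, t) = -2 + b + t (u(b, t) = -2 + (b + t) = -2 + b + t)
u(B(10), 86) - d(66, (38 + 74) - 39) = (-2 + 1/(-4 + 10) + 86) - √(66² + ((38 + 74) - 39)²) = (-2 + 1/6 + 86) - √(4356 + (112 - 39)²) = (-2 + ⅙ + 86) - √(4356 + 73²) = 505/6 - √(4356 + 5329) = 505/6 - √9685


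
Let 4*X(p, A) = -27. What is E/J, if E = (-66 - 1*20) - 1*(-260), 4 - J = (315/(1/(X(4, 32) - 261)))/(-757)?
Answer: -526872/325253 ≈ -1.6199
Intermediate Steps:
X(p, A) = -27/4 (X(p, A) = (¼)*(-27) = -27/4)
J = -325253/3028 (J = 4 - 315/(1/(-27/4 - 261))/(-757) = 4 - 315/(1/(-1071/4))*(-1)/757 = 4 - 315/(-4/1071)*(-1)/757 = 4 - 315*(-1071/4)*(-1)/757 = 4 - (-337365)*(-1)/(4*757) = 4 - 1*337365/3028 = 4 - 337365/3028 = -325253/3028 ≈ -107.42)
E = 174 (E = (-66 - 20) + 260 = -86 + 260 = 174)
E/J = 174/(-325253/3028) = 174*(-3028/325253) = -526872/325253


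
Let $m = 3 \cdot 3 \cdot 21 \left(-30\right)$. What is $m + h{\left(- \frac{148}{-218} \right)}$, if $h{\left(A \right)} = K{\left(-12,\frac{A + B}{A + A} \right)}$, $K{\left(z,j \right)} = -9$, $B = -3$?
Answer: $-5679$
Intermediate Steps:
$h{\left(A \right)} = -9$
$m = -5670$ ($m = 9 \cdot 21 \left(-30\right) = 189 \left(-30\right) = -5670$)
$m + h{\left(- \frac{148}{-218} \right)} = -5670 - 9 = -5679$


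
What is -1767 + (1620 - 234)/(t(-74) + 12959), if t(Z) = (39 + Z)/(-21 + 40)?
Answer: -24165796/13677 ≈ -1766.9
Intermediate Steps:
t(Z) = 39/19 + Z/19 (t(Z) = (39 + Z)/19 = (39 + Z)*(1/19) = 39/19 + Z/19)
-1767 + (1620 - 234)/(t(-74) + 12959) = -1767 + (1620 - 234)/((39/19 + (1/19)*(-74)) + 12959) = -1767 + 1386/((39/19 - 74/19) + 12959) = -1767 + 1386/(-35/19 + 12959) = -1767 + 1386/(246186/19) = -1767 + 1386*(19/246186) = -1767 + 1463/13677 = -24165796/13677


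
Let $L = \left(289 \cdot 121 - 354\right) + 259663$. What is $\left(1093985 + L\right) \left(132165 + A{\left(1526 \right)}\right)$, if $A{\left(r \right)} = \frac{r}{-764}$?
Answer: $\frac{70088216484221}{382} \approx 1.8348 \cdot 10^{11}$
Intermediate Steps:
$A{\left(r \right)} = - \frac{r}{764}$ ($A{\left(r \right)} = r \left(- \frac{1}{764}\right) = - \frac{r}{764}$)
$L = 294278$ ($L = \left(34969 - 354\right) + 259663 = 34615 + 259663 = 294278$)
$\left(1093985 + L\right) \left(132165 + A{\left(1526 \right)}\right) = \left(1093985 + 294278\right) \left(132165 - \frac{763}{382}\right) = 1388263 \left(132165 - \frac{763}{382}\right) = 1388263 \cdot \frac{50486267}{382} = \frac{70088216484221}{382}$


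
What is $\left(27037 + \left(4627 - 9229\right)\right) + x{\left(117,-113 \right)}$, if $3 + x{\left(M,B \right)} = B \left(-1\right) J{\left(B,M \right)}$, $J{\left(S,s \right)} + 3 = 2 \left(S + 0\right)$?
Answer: $-3445$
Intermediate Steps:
$J{\left(S,s \right)} = -3 + 2 S$ ($J{\left(S,s \right)} = -3 + 2 \left(S + 0\right) = -3 + 2 S$)
$x{\left(M,B \right)} = -3 - B \left(-3 + 2 B\right)$ ($x{\left(M,B \right)} = -3 + B \left(-1\right) \left(-3 + 2 B\right) = -3 + - B \left(-3 + 2 B\right) = -3 - B \left(-3 + 2 B\right)$)
$\left(27037 + \left(4627 - 9229\right)\right) + x{\left(117,-113 \right)} = \left(27037 + \left(4627 - 9229\right)\right) - \left(3 - 113 \left(-3 + 2 \left(-113\right)\right)\right) = \left(27037 - 4602\right) - \left(3 - 113 \left(-3 - 226\right)\right) = 22435 - \left(3 - -25877\right) = 22435 - 25880 = -3445$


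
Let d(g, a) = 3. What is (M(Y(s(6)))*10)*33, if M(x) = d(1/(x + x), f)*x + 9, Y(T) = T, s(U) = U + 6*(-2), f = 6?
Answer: -2970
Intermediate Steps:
s(U) = -12 + U (s(U) = U - 12 = -12 + U)
M(x) = 9 + 3*x (M(x) = 3*x + 9 = 9 + 3*x)
(M(Y(s(6)))*10)*33 = ((9 + 3*(-12 + 6))*10)*33 = ((9 + 3*(-6))*10)*33 = ((9 - 18)*10)*33 = -9*10*33 = -90*33 = -2970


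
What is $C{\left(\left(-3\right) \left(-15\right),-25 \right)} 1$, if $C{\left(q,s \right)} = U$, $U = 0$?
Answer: $0$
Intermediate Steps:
$C{\left(q,s \right)} = 0$
$C{\left(\left(-3\right) \left(-15\right),-25 \right)} 1 = 0 \cdot 1 = 0$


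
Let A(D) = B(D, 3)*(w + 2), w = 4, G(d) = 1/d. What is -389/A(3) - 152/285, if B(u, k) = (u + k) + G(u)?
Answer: -6139/570 ≈ -10.770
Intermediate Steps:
B(u, k) = k + u + 1/u (B(u, k) = (u + k) + 1/u = (k + u) + 1/u = k + u + 1/u)
A(D) = 18 + 6*D + 6/D (A(D) = (3 + D + 1/D)*(4 + 2) = (3 + D + 1/D)*6 = 18 + 6*D + 6/D)
-389/A(3) - 152/285 = -389/(18 + 6*3 + 6/3) - 152/285 = -389/(18 + 18 + 6*(⅓)) - 152*1/285 = -389/(18 + 18 + 2) - 8/15 = -389/38 - 8/15 = -6139/570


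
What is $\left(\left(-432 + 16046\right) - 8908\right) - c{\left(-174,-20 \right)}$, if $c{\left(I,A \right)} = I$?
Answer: $6880$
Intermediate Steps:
$\left(\left(-432 + 16046\right) - 8908\right) - c{\left(-174,-20 \right)} = \left(\left(-432 + 16046\right) - 8908\right) - -174 = \left(15614 - 8908\right) + 174 = 6706 + 174 = 6880$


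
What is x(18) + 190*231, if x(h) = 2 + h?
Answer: 43910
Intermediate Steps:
x(18) + 190*231 = (2 + 18) + 190*231 = 20 + 43890 = 43910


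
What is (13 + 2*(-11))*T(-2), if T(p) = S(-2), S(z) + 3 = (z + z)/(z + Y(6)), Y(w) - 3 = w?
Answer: 225/7 ≈ 32.143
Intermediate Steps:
Y(w) = 3 + w
S(z) = -3 + 2*z/(9 + z) (S(z) = -3 + (z + z)/(z + (3 + 6)) = -3 + (2*z)/(z + 9) = -3 + (2*z)/(9 + z) = -3 + 2*z/(9 + z))
T(p) = -25/7 (T(p) = (-27 - 1*(-2))/(9 - 2) = (-27 + 2)/7 = (1/7)*(-25) = -25/7)
(13 + 2*(-11))*T(-2) = (13 + 2*(-11))*(-25/7) = (13 - 22)*(-25/7) = -9*(-25/7) = 225/7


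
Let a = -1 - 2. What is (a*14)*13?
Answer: -546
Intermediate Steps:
a = -3
(a*14)*13 = -3*14*13 = -42*13 = -546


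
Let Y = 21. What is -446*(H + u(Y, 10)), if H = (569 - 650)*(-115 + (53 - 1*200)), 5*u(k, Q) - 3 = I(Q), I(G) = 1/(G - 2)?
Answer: -37861163/4 ≈ -9.4653e+6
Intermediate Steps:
I(G) = 1/(-2 + G)
u(k, Q) = ⅗ + 1/(5*(-2 + Q))
H = 21222 (H = -81*(-115 + (53 - 200)) = -81*(-115 - 147) = -81*(-262) = 21222)
-446*(H + u(Y, 10)) = -446*(21222 + (-5 + 3*10)/(5*(-2 + 10))) = -446*(21222 + (⅕)*(-5 + 30)/8) = -446*(21222 + (⅕)*(⅛)*25) = -446*(21222 + 5/8) = -446*169781/8 = -37861163/4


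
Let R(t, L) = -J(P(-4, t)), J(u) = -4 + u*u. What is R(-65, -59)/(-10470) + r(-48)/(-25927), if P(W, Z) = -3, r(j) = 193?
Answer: -378215/54291138 ≈ -0.0069664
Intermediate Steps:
J(u) = -4 + u²
R(t, L) = -5 (R(t, L) = -(-4 + (-3)²) = -(-4 + 9) = -1*5 = -5)
R(-65, -59)/(-10470) + r(-48)/(-25927) = -5/(-10470) + 193/(-25927) = -5*(-1/10470) + 193*(-1/25927) = 1/2094 - 193/25927 = -378215/54291138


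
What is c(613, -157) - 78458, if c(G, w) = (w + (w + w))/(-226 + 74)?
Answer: -11925145/152 ≈ -78455.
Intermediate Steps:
c(G, w) = -3*w/152 (c(G, w) = (w + 2*w)/(-152) = (3*w)*(-1/152) = -3*w/152)
c(613, -157) - 78458 = -3/152*(-157) - 78458 = 471/152 - 78458 = -11925145/152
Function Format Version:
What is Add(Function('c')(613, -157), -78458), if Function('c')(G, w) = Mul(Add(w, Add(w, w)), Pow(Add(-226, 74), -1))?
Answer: Rational(-11925145, 152) ≈ -78455.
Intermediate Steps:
Function('c')(G, w) = Mul(Rational(-3, 152), w) (Function('c')(G, w) = Mul(Add(w, Mul(2, w)), Pow(-152, -1)) = Mul(Mul(3, w), Rational(-1, 152)) = Mul(Rational(-3, 152), w))
Add(Function('c')(613, -157), -78458) = Add(Mul(Rational(-3, 152), -157), -78458) = Add(Rational(471, 152), -78458) = Rational(-11925145, 152)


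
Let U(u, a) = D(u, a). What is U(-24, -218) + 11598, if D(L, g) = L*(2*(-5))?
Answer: 11838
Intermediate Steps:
D(L, g) = -10*L (D(L, g) = L*(-10) = -10*L)
U(u, a) = -10*u
U(-24, -218) + 11598 = -10*(-24) + 11598 = 240 + 11598 = 11838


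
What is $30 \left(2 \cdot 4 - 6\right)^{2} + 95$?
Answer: $215$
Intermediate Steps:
$30 \left(2 \cdot 4 - 6\right)^{2} + 95 = 30 \left(8 - 6\right)^{2} + 95 = 30 \cdot 2^{2} + 95 = 30 \cdot 4 + 95 = 120 + 95 = 215$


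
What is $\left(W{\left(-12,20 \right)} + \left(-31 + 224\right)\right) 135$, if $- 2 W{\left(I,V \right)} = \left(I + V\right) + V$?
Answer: $24165$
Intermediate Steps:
$W{\left(I,V \right)} = - V - \frac{I}{2}$ ($W{\left(I,V \right)} = - \frac{\left(I + V\right) + V}{2} = - \frac{I + 2 V}{2} = - V - \frac{I}{2}$)
$\left(W{\left(-12,20 \right)} + \left(-31 + 224\right)\right) 135 = \left(\left(\left(-1\right) 20 - -6\right) + \left(-31 + 224\right)\right) 135 = \left(\left(-20 + 6\right) + 193\right) 135 = \left(-14 + 193\right) 135 = 179 \cdot 135 = 24165$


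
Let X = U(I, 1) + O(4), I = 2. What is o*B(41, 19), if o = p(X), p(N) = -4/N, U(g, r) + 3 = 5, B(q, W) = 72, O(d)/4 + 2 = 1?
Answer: 144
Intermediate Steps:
O(d) = -4 (O(d) = -8 + 4*1 = -8 + 4 = -4)
U(g, r) = 2 (U(g, r) = -3 + 5 = 2)
X = -2 (X = 2 - 4 = -2)
o = 2 (o = -4/(-2) = -4*(-1/2) = 2)
o*B(41, 19) = 2*72 = 144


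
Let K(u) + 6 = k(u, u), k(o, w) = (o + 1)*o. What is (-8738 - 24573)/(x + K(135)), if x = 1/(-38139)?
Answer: -1270448229/700003205 ≈ -1.8149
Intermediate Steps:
k(o, w) = o*(1 + o) (k(o, w) = (1 + o)*o = o*(1 + o))
x = -1/38139 ≈ -2.6220e-5
K(u) = -6 + u*(1 + u)
(-8738 - 24573)/(x + K(135)) = (-8738 - 24573)/(-1/38139 + (-6 + 135*(1 + 135))) = -33311/(-1/38139 + (-6 + 135*136)) = -33311/(-1/38139 + (-6 + 18360)) = -33311/(-1/38139 + 18354) = -33311/700003205/38139 = -33311*38139/700003205 = -1270448229/700003205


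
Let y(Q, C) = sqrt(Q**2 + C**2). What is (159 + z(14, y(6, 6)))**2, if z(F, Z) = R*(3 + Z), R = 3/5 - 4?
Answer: 574344/25 - 151776*sqrt(2)/25 ≈ 14388.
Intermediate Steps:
y(Q, C) = sqrt(C**2 + Q**2)
R = -17/5 (R = 3*(1/5) - 4 = 3/5 - 4 = -17/5 ≈ -3.4000)
z(F, Z) = -51/5 - 17*Z/5 (z(F, Z) = -17*(3 + Z)/5 = -51/5 - 17*Z/5)
(159 + z(14, y(6, 6)))**2 = (159 + (-51/5 - 17*sqrt(6**2 + 6**2)/5))**2 = (159 + (-51/5 - 17*sqrt(36 + 36)/5))**2 = (159 + (-51/5 - 102*sqrt(2)/5))**2 = (744/5 - 102*sqrt(2)/5)**2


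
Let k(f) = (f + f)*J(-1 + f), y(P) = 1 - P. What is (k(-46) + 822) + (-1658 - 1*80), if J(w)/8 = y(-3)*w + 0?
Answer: 137452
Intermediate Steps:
J(w) = 32*w (J(w) = 8*((1 - 1*(-3))*w + 0) = 8*((1 + 3)*w + 0) = 8*(4*w + 0) = 8*(4*w) = 32*w)
k(f) = 2*f*(-32 + 32*f) (k(f) = (f + f)*(32*(-1 + f)) = (2*f)*(-32 + 32*f) = 2*f*(-32 + 32*f))
(k(-46) + 822) + (-1658 - 1*80) = (64*(-46)*(-1 - 46) + 822) + (-1658 - 1*80) = (64*(-46)*(-47) + 822) + (-1658 - 80) = (138368 + 822) - 1738 = 139190 - 1738 = 137452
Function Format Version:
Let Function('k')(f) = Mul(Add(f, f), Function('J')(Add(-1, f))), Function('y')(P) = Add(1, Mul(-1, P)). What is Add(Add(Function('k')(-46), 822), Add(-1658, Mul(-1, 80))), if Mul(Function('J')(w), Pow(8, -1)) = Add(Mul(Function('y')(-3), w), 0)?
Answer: 137452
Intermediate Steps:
Function('J')(w) = Mul(32, w) (Function('J')(w) = Mul(8, Add(Mul(Add(1, Mul(-1, -3)), w), 0)) = Mul(8, Add(Mul(Add(1, 3), w), 0)) = Mul(8, Add(Mul(4, w), 0)) = Mul(8, Mul(4, w)) = Mul(32, w))
Function('k')(f) = Mul(2, f, Add(-32, Mul(32, f))) (Function('k')(f) = Mul(Add(f, f), Mul(32, Add(-1, f))) = Mul(Mul(2, f), Add(-32, Mul(32, f))) = Mul(2, f, Add(-32, Mul(32, f))))
Add(Add(Function('k')(-46), 822), Add(-1658, Mul(-1, 80))) = Add(Add(Mul(64, -46, Add(-1, -46)), 822), Add(-1658, Mul(-1, 80))) = Add(Add(Mul(64, -46, -47), 822), Add(-1658, -80)) = Add(Add(138368, 822), -1738) = Add(139190, -1738) = 137452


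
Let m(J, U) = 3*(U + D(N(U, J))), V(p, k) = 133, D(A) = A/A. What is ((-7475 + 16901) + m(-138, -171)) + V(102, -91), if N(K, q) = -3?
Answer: 9049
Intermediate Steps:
D(A) = 1
m(J, U) = 3 + 3*U (m(J, U) = 3*(U + 1) = 3*(1 + U) = 3 + 3*U)
((-7475 + 16901) + m(-138, -171)) + V(102, -91) = ((-7475 + 16901) + (3 + 3*(-171))) + 133 = (9426 + (3 - 513)) + 133 = (9426 - 510) + 133 = 8916 + 133 = 9049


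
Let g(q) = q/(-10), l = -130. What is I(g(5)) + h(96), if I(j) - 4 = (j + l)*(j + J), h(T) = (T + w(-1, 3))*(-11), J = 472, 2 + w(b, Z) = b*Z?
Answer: -250111/4 ≈ -62528.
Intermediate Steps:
g(q) = -q/10 (g(q) = q*(-⅒) = -q/10)
w(b, Z) = -2 + Z*b (w(b, Z) = -2 + b*Z = -2 + Z*b)
h(T) = 55 - 11*T (h(T) = (T + (-2 + 3*(-1)))*(-11) = (T + (-2 - 3))*(-11) = (T - 5)*(-11) = (-5 + T)*(-11) = 55 - 11*T)
I(j) = 4 + (-130 + j)*(472 + j) (I(j) = 4 + (j - 130)*(j + 472) = 4 + (-130 + j)*(472 + j))
I(g(5)) + h(96) = (-61356 + (-⅒*5)² + 342*(-⅒*5)) + (55 - 11*96) = (-61356 + (-½)² + 342*(-½)) + (55 - 1056) = (-61356 + ¼ - 171) - 1001 = -246107/4 - 1001 = -250111/4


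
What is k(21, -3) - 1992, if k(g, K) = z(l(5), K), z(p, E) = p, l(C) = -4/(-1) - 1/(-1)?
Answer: -1987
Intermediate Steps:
l(C) = 5 (l(C) = -4*(-1) - 1*(-1) = 4 + 1 = 5)
k(g, K) = 5
k(21, -3) - 1992 = 5 - 1992 = -1987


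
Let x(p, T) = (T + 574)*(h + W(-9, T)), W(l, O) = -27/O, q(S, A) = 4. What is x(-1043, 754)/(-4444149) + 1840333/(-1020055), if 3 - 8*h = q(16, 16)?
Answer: -3083293076601559/1709045205889515 ≈ -1.8041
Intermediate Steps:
h = -⅛ (h = 3/8 - ⅛*4 = 3/8 - ½ = -⅛ ≈ -0.12500)
x(p, T) = (574 + T)*(-⅛ - 27/T) (x(p, T) = (T + 574)*(-⅛ - 27/T) = (574 + T)*(-⅛ - 27/T))
x(-1043, 754)/(-4444149) + 1840333/(-1020055) = ((⅛)*(-123984 + 754*(-790 - 1*754))/754)/(-4444149) + 1840333/(-1020055) = ((⅛)*(1/754)*(-123984 + 754*(-790 - 754)))*(-1/4444149) + 1840333*(-1/1020055) = ((⅛)*(1/754)*(-123984 + 754*(-1544)))*(-1/4444149) - 1840333/1020055 = ((⅛)*(1/754)*(-123984 - 1164176))*(-1/4444149) - 1840333/1020055 = ((⅛)*(1/754)*(-1288160))*(-1/4444149) - 1840333/1020055 = -80510/377*(-1/4444149) - 1840333/1020055 = 80510/1675444173 - 1840333/1020055 = -3083293076601559/1709045205889515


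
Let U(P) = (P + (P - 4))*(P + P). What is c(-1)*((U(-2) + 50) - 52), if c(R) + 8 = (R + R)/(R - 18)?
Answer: -4500/19 ≈ -236.84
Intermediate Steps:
U(P) = 2*P*(-4 + 2*P) (U(P) = (P + (-4 + P))*(2*P) = (-4 + 2*P)*(2*P) = 2*P*(-4 + 2*P))
c(R) = -8 + 2*R/(-18 + R) (c(R) = -8 + (R + R)/(R - 18) = -8 + (2*R)/(-18 + R) = -8 + 2*R/(-18 + R))
c(-1)*((U(-2) + 50) - 52) = (6*(24 - 1*(-1))/(-18 - 1))*((4*(-2)*(-2 - 2) + 50) - 52) = (6*(24 + 1)/(-19))*((4*(-2)*(-4) + 50) - 52) = (6*(-1/19)*25)*((32 + 50) - 52) = -150*(82 - 52)/19 = -150/19*30 = -4500/19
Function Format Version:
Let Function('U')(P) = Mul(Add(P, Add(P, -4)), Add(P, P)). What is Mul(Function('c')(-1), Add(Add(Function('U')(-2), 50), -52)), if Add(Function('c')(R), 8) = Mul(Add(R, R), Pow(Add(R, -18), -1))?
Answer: Rational(-4500, 19) ≈ -236.84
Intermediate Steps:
Function('U')(P) = Mul(2, P, Add(-4, Mul(2, P))) (Function('U')(P) = Mul(Add(P, Add(-4, P)), Mul(2, P)) = Mul(Add(-4, Mul(2, P)), Mul(2, P)) = Mul(2, P, Add(-4, Mul(2, P))))
Function('c')(R) = Add(-8, Mul(2, R, Pow(Add(-18, R), -1))) (Function('c')(R) = Add(-8, Mul(Add(R, R), Pow(Add(R, -18), -1))) = Add(-8, Mul(Mul(2, R), Pow(Add(-18, R), -1))) = Add(-8, Mul(2, R, Pow(Add(-18, R), -1))))
Mul(Function('c')(-1), Add(Add(Function('U')(-2), 50), -52)) = Mul(Mul(6, Pow(Add(-18, -1), -1), Add(24, Mul(-1, -1))), Add(Add(Mul(4, -2, Add(-2, -2)), 50), -52)) = Mul(Mul(6, Pow(-19, -1), Add(24, 1)), Add(Add(Mul(4, -2, -4), 50), -52)) = Mul(Mul(6, Rational(-1, 19), 25), Add(Add(32, 50), -52)) = Mul(Rational(-150, 19), Add(82, -52)) = Mul(Rational(-150, 19), 30) = Rational(-4500, 19)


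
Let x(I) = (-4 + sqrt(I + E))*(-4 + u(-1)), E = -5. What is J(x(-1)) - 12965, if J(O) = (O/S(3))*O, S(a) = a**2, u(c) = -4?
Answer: -116045/9 - 512*I*sqrt(6)/9 ≈ -12894.0 - 139.35*I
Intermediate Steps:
x(I) = 32 - 8*sqrt(-5 + I) (x(I) = (-4 + sqrt(I - 5))*(-4 - 4) = (-4 + sqrt(-5 + I))*(-8) = 32 - 8*sqrt(-5 + I))
J(O) = O**2/9 (J(O) = (O/(3**2))*O = (O/9)*O = O**2/9)
J(x(-1)) - 12965 = (32 - 8*sqrt(-5 - 1))**2/9 - 12965 = (32 - 8*I*sqrt(6))**2/9 - 12965 = -12965 + (32 - 8*I*sqrt(6))**2/9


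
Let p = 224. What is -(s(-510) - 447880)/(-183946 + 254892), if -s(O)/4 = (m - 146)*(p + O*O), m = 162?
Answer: 8554308/35473 ≈ 241.15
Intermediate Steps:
s(O) = -14336 - 64*O**2 (s(O) = -4*(162 - 146)*(224 + O*O) = -64*(224 + O**2) = -4*(3584 + 16*O**2) = -14336 - 64*O**2)
-(s(-510) - 447880)/(-183946 + 254892) = -((-14336 - 64*(-510)**2) - 447880)/(-183946 + 254892) = -((-14336 - 64*260100) - 447880)/70946 = -((-14336 - 16646400) - 447880)/70946 = -(-16660736 - 447880)/70946 = -(-17108616)/70946 = -1*(-8554308/35473) = 8554308/35473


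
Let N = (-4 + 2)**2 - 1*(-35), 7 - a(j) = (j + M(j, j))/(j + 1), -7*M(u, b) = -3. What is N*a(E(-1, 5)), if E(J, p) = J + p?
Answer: 8346/35 ≈ 238.46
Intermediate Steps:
M(u, b) = 3/7 (M(u, b) = -1/7*(-3) = 3/7)
a(j) = 7 - (3/7 + j)/(1 + j) (a(j) = 7 - (j + 3/7)/(j + 1) = 7 - (3/7 + j)/(1 + j))
N = 39 (N = (-2)**2 + 35 = 4 + 35 = 39)
N*a(E(-1, 5)) = 39*(2*(23 + 21*(-1 + 5))/(7*(1 + (-1 + 5)))) = 39*(2*(23 + 21*4)/(7*(1 + 4))) = 39*((2/7)*(23 + 84)/5) = 39*((2/7)*(1/5)*107) = 39*(214/35) = 8346/35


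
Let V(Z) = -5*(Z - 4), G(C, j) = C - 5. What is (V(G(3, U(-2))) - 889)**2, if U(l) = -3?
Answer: 737881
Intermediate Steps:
G(C, j) = -5 + C
V(Z) = 20 - 5*Z (V(Z) = -5*(-4 + Z) = 20 - 5*Z)
(V(G(3, U(-2))) - 889)**2 = ((20 - 5*(-5 + 3)) - 889)**2 = ((20 - 5*(-2)) - 889)**2 = ((20 + 10) - 889)**2 = (30 - 889)**2 = (-859)**2 = 737881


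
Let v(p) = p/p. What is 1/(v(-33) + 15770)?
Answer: 1/15771 ≈ 6.3407e-5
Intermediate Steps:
v(p) = 1
1/(v(-33) + 15770) = 1/(1 + 15770) = 1/15771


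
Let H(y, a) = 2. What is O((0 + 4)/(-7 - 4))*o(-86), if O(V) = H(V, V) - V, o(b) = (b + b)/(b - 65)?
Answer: 4472/1661 ≈ 2.6924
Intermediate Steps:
o(b) = 2*b/(-65 + b) (o(b) = (2*b)/(-65 + b) = 2*b/(-65 + b))
O(V) = 2 - V
O((0 + 4)/(-7 - 4))*o(-86) = (2 - (0 + 4)/(-7 - 4))*(2*(-86)/(-65 - 86)) = (2 - 4/(-11))*(2*(-86)/(-151)) = (2 - 4*(-1)/11)*(2*(-86)*(-1/151)) = (2 - 1*(-4/11))*(172/151) = (2 + 4/11)*(172/151) = (26/11)*(172/151) = 4472/1661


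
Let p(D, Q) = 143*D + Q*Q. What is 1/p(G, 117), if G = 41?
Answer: 1/19552 ≈ 5.1146e-5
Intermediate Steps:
p(D, Q) = Q² + 143*D (p(D, Q) = 143*D + Q² = Q² + 143*D)
1/p(G, 117) = 1/(117² + 143*41) = 1/(13689 + 5863) = 1/19552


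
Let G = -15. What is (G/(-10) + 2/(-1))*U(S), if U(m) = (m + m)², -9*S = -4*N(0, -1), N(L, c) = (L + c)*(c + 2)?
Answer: -32/81 ≈ -0.39506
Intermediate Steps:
N(L, c) = (2 + c)*(L + c) (N(L, c) = (L + c)*(2 + c) = (2 + c)*(L + c))
S = -4/9 (S = -(-4)*((-1)² + 2*0 + 2*(-1) + 0*(-1))/9 = -(-4)*(1 + 0 - 2 + 0)/9 = -(-4)*(-1)/9 = -⅑*4 = -4/9 ≈ -0.44444)
U(m) = 4*m² (U(m) = (2*m)² = 4*m²)
(G/(-10) + 2/(-1))*U(S) = (-15/(-10) + 2/(-1))*(4*(-4/9)²) = (-15*(-⅒) + 2*(-1))*(4*(16/81)) = (3/2 - 2)*(64/81) = -½*64/81 = -32/81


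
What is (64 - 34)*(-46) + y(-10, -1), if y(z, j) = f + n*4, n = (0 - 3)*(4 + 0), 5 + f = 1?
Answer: -1432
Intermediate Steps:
f = -4 (f = -5 + 1 = -4)
n = -12 (n = -3*4 = -12)
y(z, j) = -52 (y(z, j) = -4 - 12*4 = -4 - 48 = -52)
(64 - 34)*(-46) + y(-10, -1) = (64 - 34)*(-46) - 52 = 30*(-46) - 52 = -1380 - 52 = -1432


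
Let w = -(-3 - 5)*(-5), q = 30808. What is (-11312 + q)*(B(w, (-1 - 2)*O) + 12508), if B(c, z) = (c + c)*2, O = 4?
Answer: 240736608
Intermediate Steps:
w = -40 (w = -1*(-8)*(-5) = 8*(-5) = -40)
B(c, z) = 4*c (B(c, z) = (2*c)*2 = 4*c)
(-11312 + q)*(B(w, (-1 - 2)*O) + 12508) = (-11312 + 30808)*(4*(-40) + 12508) = 19496*(-160 + 12508) = 19496*12348 = 240736608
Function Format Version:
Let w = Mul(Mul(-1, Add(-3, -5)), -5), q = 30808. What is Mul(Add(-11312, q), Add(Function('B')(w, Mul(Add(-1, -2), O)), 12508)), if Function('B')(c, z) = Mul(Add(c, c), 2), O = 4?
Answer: 240736608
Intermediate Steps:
w = -40 (w = Mul(Mul(-1, -8), -5) = Mul(8, -5) = -40)
Function('B')(c, z) = Mul(4, c) (Function('B')(c, z) = Mul(Mul(2, c), 2) = Mul(4, c))
Mul(Add(-11312, q), Add(Function('B')(w, Mul(Add(-1, -2), O)), 12508)) = Mul(Add(-11312, 30808), Add(Mul(4, -40), 12508)) = Mul(19496, Add(-160, 12508)) = Mul(19496, 12348) = 240736608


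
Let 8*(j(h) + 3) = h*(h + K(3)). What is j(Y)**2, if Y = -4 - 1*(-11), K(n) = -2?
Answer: 121/64 ≈ 1.8906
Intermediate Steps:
Y = 7 (Y = -4 + 11 = 7)
j(h) = -3 + h*(-2 + h)/8 (j(h) = -3 + (h*(h - 2))/8 = -3 + (h*(-2 + h))/8 = -3 + h*(-2 + h)/8)
j(Y)**2 = (-3 - 1/4*7 + (1/8)*7**2)**2 = (-3 - 7/4 + (1/8)*49)**2 = (-3 - 7/4 + 49/8)**2 = (11/8)**2 = 121/64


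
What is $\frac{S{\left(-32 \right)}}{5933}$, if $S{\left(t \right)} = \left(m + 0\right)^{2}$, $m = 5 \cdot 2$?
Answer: $\frac{100}{5933} \approx 0.016855$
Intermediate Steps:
$m = 10$
$S{\left(t \right)} = 100$ ($S{\left(t \right)} = \left(10 + 0\right)^{2} = 10^{2} = 100$)
$\frac{S{\left(-32 \right)}}{5933} = \frac{100}{5933}$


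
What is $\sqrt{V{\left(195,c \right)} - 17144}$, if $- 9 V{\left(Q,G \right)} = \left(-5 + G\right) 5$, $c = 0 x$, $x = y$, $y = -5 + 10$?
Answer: $\frac{i \sqrt{154271}}{3} \approx 130.92 i$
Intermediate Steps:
$y = 5$
$x = 5$
$c = 0$ ($c = 0 \cdot 5 = 0$)
$V{\left(Q,G \right)} = \frac{25}{9} - \frac{5 G}{9}$ ($V{\left(Q,G \right)} = - \frac{\left(-5 + G\right) 5}{9} = - \frac{-25 + 5 G}{9} = \frac{25}{9} - \frac{5 G}{9}$)
$\sqrt{V{\left(195,c \right)} - 17144} = \sqrt{\left(\frac{25}{9} - 0\right) - 17144} = \sqrt{\left(\frac{25}{9} + 0\right) - 17144} = \sqrt{\frac{25}{9} - 17144} = \sqrt{- \frac{154271}{9}} = \frac{i \sqrt{154271}}{3}$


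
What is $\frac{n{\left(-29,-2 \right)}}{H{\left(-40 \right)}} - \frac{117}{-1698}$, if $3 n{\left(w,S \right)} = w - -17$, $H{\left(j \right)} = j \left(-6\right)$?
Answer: $\frac{887}{16980} \approx 0.052238$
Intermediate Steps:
$H{\left(j \right)} = - 6 j$
$n{\left(w,S \right)} = \frac{17}{3} + \frac{w}{3}$ ($n{\left(w,S \right)} = \frac{w - -17}{3} = \frac{w + 17}{3} = \frac{17 + w}{3} = \frac{17}{3} + \frac{w}{3}$)
$\frac{n{\left(-29,-2 \right)}}{H{\left(-40 \right)}} - \frac{117}{-1698} = \frac{\frac{17}{3} + \frac{1}{3} \left(-29\right)}{\left(-6\right) \left(-40\right)} - \frac{117}{-1698} = \frac{\frac{17}{3} - \frac{29}{3}}{240} - - \frac{39}{566} = \left(-4\right) \frac{1}{240} + \frac{39}{566} = - \frac{1}{60} + \frac{39}{566} = \frac{887}{16980}$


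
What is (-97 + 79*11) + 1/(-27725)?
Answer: 21403699/27725 ≈ 772.00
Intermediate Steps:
(-97 + 79*11) + 1/(-27725) = (-97 + 869) - 1/27725 = 772 - 1/27725 = 21403699/27725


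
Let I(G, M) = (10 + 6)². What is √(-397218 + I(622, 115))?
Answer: I*√396962 ≈ 630.05*I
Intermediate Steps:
I(G, M) = 256 (I(G, M) = 16² = 256)
√(-397218 + I(622, 115)) = √(-397218 + 256) = √(-396962) = I*√396962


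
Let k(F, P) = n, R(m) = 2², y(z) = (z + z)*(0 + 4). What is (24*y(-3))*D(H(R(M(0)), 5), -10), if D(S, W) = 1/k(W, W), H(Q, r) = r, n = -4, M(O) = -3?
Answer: 144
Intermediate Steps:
y(z) = 8*z (y(z) = (2*z)*4 = 8*z)
R(m) = 4
k(F, P) = -4
D(S, W) = -¼ (D(S, W) = 1/(-4) = -¼)
(24*y(-3))*D(H(R(M(0)), 5), -10) = (24*(8*(-3)))*(-¼) = (24*(-24))*(-¼) = -576*(-¼) = 144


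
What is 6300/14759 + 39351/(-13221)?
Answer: -12756131/5003301 ≈ -2.5495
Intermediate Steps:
6300/14759 + 39351/(-13221) = 6300*(1/14759) + 39351*(-1/13221) = 6300/14759 - 1009/339 = -12756131/5003301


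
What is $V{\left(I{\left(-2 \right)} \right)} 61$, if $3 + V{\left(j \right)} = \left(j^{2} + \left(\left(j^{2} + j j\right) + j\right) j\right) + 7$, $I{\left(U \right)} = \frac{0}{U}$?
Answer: $244$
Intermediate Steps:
$I{\left(U \right)} = 0$
$V{\left(j \right)} = 4 + j^{2} + j \left(j + 2 j^{2}\right)$ ($V{\left(j \right)} = -3 + \left(\left(j^{2} + \left(\left(j^{2} + j j\right) + j\right) j\right) + 7\right) = -3 + \left(\left(j^{2} + \left(\left(j^{2} + j^{2}\right) + j\right) j\right) + 7\right) = -3 + \left(\left(j^{2} + \left(2 j^{2} + j\right) j\right) + 7\right) = -3 + \left(\left(j^{2} + \left(j + 2 j^{2}\right) j\right) + 7\right) = -3 + \left(\left(j^{2} + j \left(j + 2 j^{2}\right)\right) + 7\right) = -3 + \left(7 + j^{2} + j \left(j + 2 j^{2}\right)\right) = 4 + j^{2} + j \left(j + 2 j^{2}\right)$)
$V{\left(I{\left(-2 \right)} \right)} 61 = \left(4 + 2 \cdot 0^{2} + 2 \cdot 0^{3}\right) 61 = \left(4 + 2 \cdot 0 + 2 \cdot 0\right) 61 = \left(4 + 0 + 0\right) 61 = 4 \cdot 61 = 244$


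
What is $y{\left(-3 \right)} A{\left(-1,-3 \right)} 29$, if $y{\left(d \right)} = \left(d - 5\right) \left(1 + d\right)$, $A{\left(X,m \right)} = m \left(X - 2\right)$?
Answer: $4176$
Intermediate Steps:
$A{\left(X,m \right)} = m \left(-2 + X\right)$
$y{\left(d \right)} = \left(1 + d\right) \left(-5 + d\right)$ ($y{\left(d \right)} = \left(-5 + d\right) \left(1 + d\right) = \left(1 + d\right) \left(-5 + d\right)$)
$y{\left(-3 \right)} A{\left(-1,-3 \right)} 29 = \left(-5 + \left(-3\right)^{2} - -12\right) \left(- 3 \left(-2 - 1\right)\right) 29 = \left(-5 + 9 + 12\right) \left(\left(-3\right) \left(-3\right)\right) 29 = 16 \cdot 9 \cdot 29 = 144 \cdot 29 = 4176$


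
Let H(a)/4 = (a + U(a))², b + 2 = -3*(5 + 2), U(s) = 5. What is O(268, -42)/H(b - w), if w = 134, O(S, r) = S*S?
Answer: 4489/5776 ≈ 0.77718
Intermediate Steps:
O(S, r) = S²
b = -23 (b = -2 - 3*(5 + 2) = -2 - 3*7 = -2 - 21 = -23)
H(a) = 4*(5 + a)² (H(a) = 4*(a + 5)² = 4*(5 + a)²)
O(268, -42)/H(b - w) = 268²/((4*(5 + (-23 - 1*134))²)) = 71824/((4*(5 + (-23 - 134))²)) = 71824/((4*(5 - 157)²)) = 71824/((4*(-152)²)) = 71824/((4*23104)) = 71824/92416 = 71824*(1/92416) = 4489/5776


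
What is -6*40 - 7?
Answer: -247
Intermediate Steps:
-6*40 - 7 = -240 - 7 = -247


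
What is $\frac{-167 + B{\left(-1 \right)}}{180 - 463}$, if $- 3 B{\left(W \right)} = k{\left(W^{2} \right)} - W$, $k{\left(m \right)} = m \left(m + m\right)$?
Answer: $\frac{168}{283} \approx 0.59364$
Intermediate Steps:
$k{\left(m \right)} = 2 m^{2}$ ($k{\left(m \right)} = m 2 m = 2 m^{2}$)
$B{\left(W \right)} = - \frac{2 W^{4}}{3} + \frac{W}{3}$ ($B{\left(W \right)} = - \frac{2 \left(W^{2}\right)^{2} - W}{3} = - \frac{2 W^{4} - W}{3} = - \frac{- W + 2 W^{4}}{3} = - \frac{2 W^{4}}{3} + \frac{W}{3}$)
$\frac{-167 + B{\left(-1 \right)}}{180 - 463} = \frac{-167 + \frac{1}{3} \left(-1\right) \left(1 - 2 \left(-1\right)^{3}\right)}{180 - 463} = \frac{-167 + \frac{1}{3} \left(-1\right) \left(1 - -2\right)}{-283} = \left(-167 + \frac{1}{3} \left(-1\right) \left(1 + 2\right)\right) \left(- \frac{1}{283}\right) = \left(-167 + \frac{1}{3} \left(-1\right) 3\right) \left(- \frac{1}{283}\right) = \left(-167 - 1\right) \left(- \frac{1}{283}\right) = \left(-168\right) \left(- \frac{1}{283}\right) = \frac{168}{283}$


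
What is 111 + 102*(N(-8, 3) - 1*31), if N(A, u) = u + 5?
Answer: -2235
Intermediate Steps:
N(A, u) = 5 + u
111 + 102*(N(-8, 3) - 1*31) = 111 + 102*((5 + 3) - 1*31) = 111 + 102*(8 - 31) = 111 + 102*(-23) = 111 - 2346 = -2235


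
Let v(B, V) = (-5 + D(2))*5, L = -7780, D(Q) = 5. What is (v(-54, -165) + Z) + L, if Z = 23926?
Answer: 16146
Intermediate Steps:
v(B, V) = 0 (v(B, V) = (-5 + 5)*5 = 0*5 = 0)
(v(-54, -165) + Z) + L = (0 + 23926) - 7780 = 23926 - 7780 = 16146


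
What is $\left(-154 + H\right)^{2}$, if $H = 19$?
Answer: $18225$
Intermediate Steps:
$\left(-154 + H\right)^{2} = \left(-154 + 19\right)^{2} = \left(-135\right)^{2} = 18225$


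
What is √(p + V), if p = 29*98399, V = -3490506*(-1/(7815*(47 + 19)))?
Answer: √2343098458269910/28655 ≈ 1689.3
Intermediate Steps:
V = 193917/28655 (V = -3490506/((-7815*66)) = -3490506/(-515790) = -3490506*(-1/515790) = 193917/28655 ≈ 6.7673)
p = 2853571
√(p + V) = √(2853571 + 193917/28655) = √(81769270922/28655) = √2343098458269910/28655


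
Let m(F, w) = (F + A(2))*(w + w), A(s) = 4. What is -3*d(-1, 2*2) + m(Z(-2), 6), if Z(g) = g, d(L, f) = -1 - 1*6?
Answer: 45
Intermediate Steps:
d(L, f) = -7 (d(L, f) = -1 - 6 = -7)
m(F, w) = 2*w*(4 + F) (m(F, w) = (F + 4)*(w + w) = (4 + F)*(2*w) = 2*w*(4 + F))
-3*d(-1, 2*2) + m(Z(-2), 6) = -3*(-7) + 2*6*(4 - 2) = 21 + 2*6*2 = 21 + 24 = 45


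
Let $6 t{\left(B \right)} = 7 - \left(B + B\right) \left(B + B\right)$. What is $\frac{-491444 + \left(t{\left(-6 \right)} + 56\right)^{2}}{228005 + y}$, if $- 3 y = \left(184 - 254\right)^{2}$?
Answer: $- \frac{17652383}{8149380} \approx -2.1661$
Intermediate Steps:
$t{\left(B \right)} = \frac{7}{6} - \frac{2 B^{2}}{3}$ ($t{\left(B \right)} = \frac{7 - \left(B + B\right) \left(B + B\right)}{6} = \frac{7 - 2 B 2 B}{6} = \frac{7 - 4 B^{2}}{6} = \frac{7}{6} - \frac{2 B^{2}}{3}$)
$y = - \frac{4900}{3}$ ($y = - \frac{\left(184 - 254\right)^{2}}{3} = - \frac{\left(-70\right)^{2}}{3} = \left(- \frac{1}{3}\right) 4900 = - \frac{4900}{3} \approx -1633.3$)
$\frac{-491444 + \left(t{\left(-6 \right)} + 56\right)^{2}}{228005 + y} = \frac{-491444 + \left(\left(\frac{7}{6} - \frac{2 \left(-6\right)^{2}}{3}\right) + 56\right)^{2}}{228005 - \frac{4900}{3}} = \frac{-491444 + \left(\left(\frac{7}{6} - 24\right) + 56\right)^{2}}{\frac{679115}{3}} = \left(-491444 + \left(\left(\frac{7}{6} - 24\right) + 56\right)^{2}\right) \frac{3}{679115} = \left(-491444 + \left(- \frac{137}{6} + 56\right)^{2}\right) \frac{3}{679115} = \left(-491444 + \left(\frac{199}{6}\right)^{2}\right) \frac{3}{679115} = \left(-491444 + \frac{39601}{36}\right) \frac{3}{679115} = \left(- \frac{17652383}{36}\right) \frac{3}{679115} = - \frac{17652383}{8149380}$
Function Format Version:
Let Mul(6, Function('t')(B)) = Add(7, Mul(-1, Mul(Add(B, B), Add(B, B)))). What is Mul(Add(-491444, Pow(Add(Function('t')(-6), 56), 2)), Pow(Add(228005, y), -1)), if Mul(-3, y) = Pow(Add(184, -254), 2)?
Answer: Rational(-17652383, 8149380) ≈ -2.1661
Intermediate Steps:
Function('t')(B) = Add(Rational(7, 6), Mul(Rational(-2, 3), Pow(B, 2))) (Function('t')(B) = Mul(Rational(1, 6), Add(7, Mul(-1, Mul(Add(B, B), Add(B, B))))) = Mul(Rational(1, 6), Add(7, Mul(-1, Mul(Mul(2, B), Mul(2, B))))) = Mul(Rational(1, 6), Add(7, Mul(-1, Mul(4, Pow(B, 2))))) = Mul(Rational(1, 6), Add(7, Mul(-4, Pow(B, 2)))) = Add(Rational(7, 6), Mul(Rational(-2, 3), Pow(B, 2))))
y = Rational(-4900, 3) (y = Mul(Rational(-1, 3), Pow(Add(184, -254), 2)) = Mul(Rational(-1, 3), Pow(-70, 2)) = Mul(Rational(-1, 3), 4900) = Rational(-4900, 3) ≈ -1633.3)
Mul(Add(-491444, Pow(Add(Function('t')(-6), 56), 2)), Pow(Add(228005, y), -1)) = Mul(Add(-491444, Pow(Add(Add(Rational(7, 6), Mul(Rational(-2, 3), Pow(-6, 2))), 56), 2)), Pow(Add(228005, Rational(-4900, 3)), -1)) = Mul(Add(-491444, Pow(Add(Add(Rational(7, 6), Mul(Rational(-2, 3), 36)), 56), 2)), Pow(Rational(679115, 3), -1)) = Mul(Add(-491444, Pow(Add(Add(Rational(7, 6), -24), 56), 2)), Rational(3, 679115)) = Mul(Add(-491444, Pow(Add(Rational(-137, 6), 56), 2)), Rational(3, 679115)) = Mul(Add(-491444, Pow(Rational(199, 6), 2)), Rational(3, 679115)) = Mul(Add(-491444, Rational(39601, 36)), Rational(3, 679115)) = Mul(Rational(-17652383, 36), Rational(3, 679115)) = Rational(-17652383, 8149380)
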